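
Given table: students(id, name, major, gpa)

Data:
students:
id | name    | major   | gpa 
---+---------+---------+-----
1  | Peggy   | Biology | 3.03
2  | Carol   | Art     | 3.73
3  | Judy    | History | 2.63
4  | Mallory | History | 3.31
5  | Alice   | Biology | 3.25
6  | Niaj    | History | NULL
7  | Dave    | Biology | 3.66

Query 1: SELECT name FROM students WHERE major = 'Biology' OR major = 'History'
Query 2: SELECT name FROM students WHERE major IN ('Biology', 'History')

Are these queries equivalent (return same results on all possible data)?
Yes, equivalent

Both queries return: [('Alice',), ('Dave',), ('Judy',), ('Mallory',), ('Niaj',), ('Peggy',)]

Reason: OR vs IN are equivalent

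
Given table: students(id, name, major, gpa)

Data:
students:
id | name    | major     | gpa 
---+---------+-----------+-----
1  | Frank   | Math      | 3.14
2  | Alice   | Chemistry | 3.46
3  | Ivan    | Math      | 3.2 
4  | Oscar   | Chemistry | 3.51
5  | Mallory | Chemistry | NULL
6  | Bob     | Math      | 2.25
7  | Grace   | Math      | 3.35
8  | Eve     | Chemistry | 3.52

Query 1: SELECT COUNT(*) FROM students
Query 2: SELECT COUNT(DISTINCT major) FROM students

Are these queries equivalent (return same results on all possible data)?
No, not equivalent

Query 1 returns: [(8,)]
Query 2 returns: [(2,)]

Reason: COUNT(*) counts rows, COUNT(DISTINCT major) counts unique majors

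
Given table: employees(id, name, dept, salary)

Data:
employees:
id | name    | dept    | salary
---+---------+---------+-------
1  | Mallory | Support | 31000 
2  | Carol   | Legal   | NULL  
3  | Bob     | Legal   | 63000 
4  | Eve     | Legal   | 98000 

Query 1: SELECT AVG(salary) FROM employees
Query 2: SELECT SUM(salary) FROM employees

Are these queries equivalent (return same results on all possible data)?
No, not equivalent

Query 1 returns: [(64000.0,)]
Query 2 returns: [(192000,)]

Reason: AVG vs SUM give different aggregate values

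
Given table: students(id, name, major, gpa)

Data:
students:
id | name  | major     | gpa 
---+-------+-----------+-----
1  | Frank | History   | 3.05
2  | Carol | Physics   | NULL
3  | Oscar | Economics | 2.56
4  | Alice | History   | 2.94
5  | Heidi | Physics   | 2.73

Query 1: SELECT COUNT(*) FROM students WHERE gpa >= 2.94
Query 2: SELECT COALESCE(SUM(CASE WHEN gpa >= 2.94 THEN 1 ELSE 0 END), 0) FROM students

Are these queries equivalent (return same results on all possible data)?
Yes, equivalent

Both queries return: [(2,)]

Reason: COUNT with WHERE vs conditional SUM (COALESCE handles empty-table NULL)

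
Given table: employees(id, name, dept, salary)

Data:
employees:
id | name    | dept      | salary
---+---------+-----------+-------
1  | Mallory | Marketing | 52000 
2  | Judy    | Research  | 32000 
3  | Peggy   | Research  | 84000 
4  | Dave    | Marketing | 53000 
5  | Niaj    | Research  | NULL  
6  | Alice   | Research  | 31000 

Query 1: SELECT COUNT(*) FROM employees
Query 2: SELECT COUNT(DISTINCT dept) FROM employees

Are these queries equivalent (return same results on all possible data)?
No, not equivalent

Query 1 returns: [(6,)]
Query 2 returns: [(2,)]

Reason: COUNT(*) counts rows, COUNT(DISTINCT dept) counts unique depts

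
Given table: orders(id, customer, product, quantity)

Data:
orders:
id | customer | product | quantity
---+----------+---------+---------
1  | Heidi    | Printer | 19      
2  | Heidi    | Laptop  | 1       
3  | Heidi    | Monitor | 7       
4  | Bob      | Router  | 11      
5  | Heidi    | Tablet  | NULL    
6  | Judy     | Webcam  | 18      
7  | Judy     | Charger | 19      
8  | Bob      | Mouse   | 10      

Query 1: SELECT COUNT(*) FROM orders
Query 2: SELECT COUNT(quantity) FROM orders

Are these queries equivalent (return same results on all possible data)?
No, not equivalent

Query 1 returns: [(8,)]
Query 2 returns: [(7,)]

Reason: COUNT(*) includes NULLs, COUNT(column) excludes them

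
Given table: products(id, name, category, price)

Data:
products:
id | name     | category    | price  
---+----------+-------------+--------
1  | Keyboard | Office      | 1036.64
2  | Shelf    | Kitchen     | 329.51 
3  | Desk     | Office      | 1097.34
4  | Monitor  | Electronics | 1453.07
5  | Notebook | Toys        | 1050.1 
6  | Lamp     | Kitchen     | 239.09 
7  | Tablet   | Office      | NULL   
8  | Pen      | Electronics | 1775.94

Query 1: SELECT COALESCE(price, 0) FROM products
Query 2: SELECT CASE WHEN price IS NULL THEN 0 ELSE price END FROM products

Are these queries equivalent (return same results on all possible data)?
Yes, equivalent

Both queries return: [(0,), (239.09,), (329.51,), (1036.64,), (1050.1,), (1097.34,), (1453.07,), (1775.94,)]

Reason: COALESCE vs CASE for NULL handling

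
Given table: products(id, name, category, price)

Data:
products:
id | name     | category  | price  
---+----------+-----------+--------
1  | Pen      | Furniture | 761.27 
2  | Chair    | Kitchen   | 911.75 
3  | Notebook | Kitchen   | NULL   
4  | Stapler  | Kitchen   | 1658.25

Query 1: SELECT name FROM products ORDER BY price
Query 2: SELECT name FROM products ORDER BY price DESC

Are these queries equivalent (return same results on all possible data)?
No, not equivalent

Query 1 returns: [('Notebook',), ('Pen',), ('Chair',), ('Stapler',)]
Query 2 returns: [('Stapler',), ('Chair',), ('Pen',), ('Notebook',)]

Reason: ASC vs DESC gives opposite ordering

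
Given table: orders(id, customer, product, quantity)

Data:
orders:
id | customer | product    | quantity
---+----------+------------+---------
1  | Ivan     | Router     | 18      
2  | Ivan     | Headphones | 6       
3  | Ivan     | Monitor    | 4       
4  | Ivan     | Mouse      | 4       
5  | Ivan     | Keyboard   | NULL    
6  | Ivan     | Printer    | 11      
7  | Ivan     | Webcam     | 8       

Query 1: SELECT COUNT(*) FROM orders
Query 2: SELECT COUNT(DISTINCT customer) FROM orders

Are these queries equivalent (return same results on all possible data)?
No, not equivalent

Query 1 returns: [(7,)]
Query 2 returns: [(1,)]

Reason: COUNT(*) counts rows, COUNT(DISTINCT customer) counts unique customers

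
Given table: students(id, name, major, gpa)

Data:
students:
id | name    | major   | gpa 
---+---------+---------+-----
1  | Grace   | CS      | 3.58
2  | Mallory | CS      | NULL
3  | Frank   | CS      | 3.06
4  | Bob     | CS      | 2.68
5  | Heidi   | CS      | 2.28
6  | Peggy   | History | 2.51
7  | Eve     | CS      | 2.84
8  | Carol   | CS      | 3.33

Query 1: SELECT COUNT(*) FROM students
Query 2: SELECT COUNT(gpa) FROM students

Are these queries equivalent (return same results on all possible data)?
No, not equivalent

Query 1 returns: [(8,)]
Query 2 returns: [(7,)]

Reason: COUNT(*) includes NULLs, COUNT(column) excludes them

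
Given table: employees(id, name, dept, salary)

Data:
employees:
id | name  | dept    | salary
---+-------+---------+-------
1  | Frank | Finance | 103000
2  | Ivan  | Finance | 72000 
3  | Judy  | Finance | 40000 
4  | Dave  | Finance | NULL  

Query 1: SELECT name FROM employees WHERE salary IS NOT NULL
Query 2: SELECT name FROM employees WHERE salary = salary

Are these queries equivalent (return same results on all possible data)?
Yes, equivalent

Both queries return: [('Frank',), ('Ivan',), ('Judy',)]

Reason: IS NOT NULL vs self-equality (both exclude NULLs)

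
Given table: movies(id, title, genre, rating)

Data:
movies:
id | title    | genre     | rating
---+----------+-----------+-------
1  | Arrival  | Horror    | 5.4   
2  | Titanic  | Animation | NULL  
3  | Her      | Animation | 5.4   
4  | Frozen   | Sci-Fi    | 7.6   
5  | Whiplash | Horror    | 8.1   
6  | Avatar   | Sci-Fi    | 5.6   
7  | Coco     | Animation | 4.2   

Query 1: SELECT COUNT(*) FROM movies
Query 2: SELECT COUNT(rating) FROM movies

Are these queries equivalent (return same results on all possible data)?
No, not equivalent

Query 1 returns: [(7,)]
Query 2 returns: [(6,)]

Reason: COUNT(*) includes NULLs, COUNT(column) excludes them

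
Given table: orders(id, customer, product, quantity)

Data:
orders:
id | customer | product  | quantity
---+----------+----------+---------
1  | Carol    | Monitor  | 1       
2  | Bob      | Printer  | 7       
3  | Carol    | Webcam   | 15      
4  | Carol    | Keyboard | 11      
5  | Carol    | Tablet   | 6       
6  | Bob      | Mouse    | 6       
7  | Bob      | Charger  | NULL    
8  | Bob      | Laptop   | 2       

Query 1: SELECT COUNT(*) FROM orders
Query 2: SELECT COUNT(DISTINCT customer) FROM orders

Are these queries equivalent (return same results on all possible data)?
No, not equivalent

Query 1 returns: [(8,)]
Query 2 returns: [(2,)]

Reason: COUNT(*) counts rows, COUNT(DISTINCT customer) counts unique customers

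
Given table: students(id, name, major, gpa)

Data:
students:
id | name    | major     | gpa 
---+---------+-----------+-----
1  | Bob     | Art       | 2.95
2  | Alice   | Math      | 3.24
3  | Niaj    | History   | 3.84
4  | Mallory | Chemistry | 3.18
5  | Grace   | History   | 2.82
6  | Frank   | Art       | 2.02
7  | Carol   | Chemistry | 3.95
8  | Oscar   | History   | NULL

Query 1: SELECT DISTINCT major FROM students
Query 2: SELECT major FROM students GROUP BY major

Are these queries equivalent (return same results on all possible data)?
Yes, equivalent

Both queries return: [('Art',), ('Chemistry',), ('History',), ('Math',)]

Reason: Both get unique majors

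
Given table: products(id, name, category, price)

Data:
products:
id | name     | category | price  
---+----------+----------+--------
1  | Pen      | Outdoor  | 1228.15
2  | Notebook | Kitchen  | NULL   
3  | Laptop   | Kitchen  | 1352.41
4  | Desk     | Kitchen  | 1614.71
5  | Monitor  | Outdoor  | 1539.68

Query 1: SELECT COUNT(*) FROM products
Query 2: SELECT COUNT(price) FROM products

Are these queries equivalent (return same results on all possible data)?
No, not equivalent

Query 1 returns: [(5,)]
Query 2 returns: [(4,)]

Reason: COUNT(*) includes NULLs, COUNT(column) excludes them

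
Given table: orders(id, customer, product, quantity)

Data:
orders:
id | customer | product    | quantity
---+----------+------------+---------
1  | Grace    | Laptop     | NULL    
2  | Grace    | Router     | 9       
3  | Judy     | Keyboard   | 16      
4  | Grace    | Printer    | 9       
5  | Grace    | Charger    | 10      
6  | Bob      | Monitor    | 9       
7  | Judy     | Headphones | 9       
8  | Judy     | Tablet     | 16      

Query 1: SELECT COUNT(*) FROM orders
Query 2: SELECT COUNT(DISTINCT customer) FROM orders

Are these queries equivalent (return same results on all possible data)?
No, not equivalent

Query 1 returns: [(8,)]
Query 2 returns: [(3,)]

Reason: COUNT(*) counts rows, COUNT(DISTINCT customer) counts unique customers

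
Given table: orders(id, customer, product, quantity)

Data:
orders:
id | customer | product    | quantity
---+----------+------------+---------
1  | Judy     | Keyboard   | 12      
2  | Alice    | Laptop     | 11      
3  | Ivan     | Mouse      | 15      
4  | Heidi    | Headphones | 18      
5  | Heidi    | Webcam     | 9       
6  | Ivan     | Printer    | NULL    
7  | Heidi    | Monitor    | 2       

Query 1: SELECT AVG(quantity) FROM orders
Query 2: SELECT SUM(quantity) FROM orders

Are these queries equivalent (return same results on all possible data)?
No, not equivalent

Query 1 returns: [(11.166666666666666,)]
Query 2 returns: [(67,)]

Reason: AVG vs SUM give different aggregate values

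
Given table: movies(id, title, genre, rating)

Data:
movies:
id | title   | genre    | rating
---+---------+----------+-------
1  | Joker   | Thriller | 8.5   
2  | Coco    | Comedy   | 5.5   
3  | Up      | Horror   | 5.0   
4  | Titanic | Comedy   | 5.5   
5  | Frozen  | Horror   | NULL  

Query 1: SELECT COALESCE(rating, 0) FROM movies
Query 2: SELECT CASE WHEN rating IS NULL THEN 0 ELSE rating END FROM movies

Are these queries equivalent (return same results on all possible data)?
Yes, equivalent

Both queries return: [(0,), (5.0,), (5.5,), (5.5,), (8.5,)]

Reason: COALESCE vs CASE for NULL handling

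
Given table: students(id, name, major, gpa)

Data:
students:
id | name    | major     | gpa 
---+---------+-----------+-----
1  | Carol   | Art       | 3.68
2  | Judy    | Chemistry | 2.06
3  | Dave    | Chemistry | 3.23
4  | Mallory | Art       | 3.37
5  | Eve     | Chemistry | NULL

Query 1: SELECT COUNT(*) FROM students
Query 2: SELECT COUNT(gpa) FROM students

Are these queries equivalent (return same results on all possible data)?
No, not equivalent

Query 1 returns: [(5,)]
Query 2 returns: [(4,)]

Reason: COUNT(*) includes NULLs, COUNT(column) excludes them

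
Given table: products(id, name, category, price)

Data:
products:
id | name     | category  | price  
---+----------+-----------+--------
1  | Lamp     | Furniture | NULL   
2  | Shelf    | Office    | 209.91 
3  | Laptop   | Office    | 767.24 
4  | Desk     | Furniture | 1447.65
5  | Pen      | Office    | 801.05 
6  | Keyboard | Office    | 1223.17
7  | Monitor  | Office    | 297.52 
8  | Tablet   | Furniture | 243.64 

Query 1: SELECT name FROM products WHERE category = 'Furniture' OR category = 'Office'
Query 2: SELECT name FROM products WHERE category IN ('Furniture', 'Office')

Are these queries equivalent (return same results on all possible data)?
Yes, equivalent

Both queries return: [('Desk',), ('Keyboard',), ('Lamp',), ('Laptop',), ('Monitor',), ('Pen',), ('Shelf',), ('Tablet',)]

Reason: OR vs IN are equivalent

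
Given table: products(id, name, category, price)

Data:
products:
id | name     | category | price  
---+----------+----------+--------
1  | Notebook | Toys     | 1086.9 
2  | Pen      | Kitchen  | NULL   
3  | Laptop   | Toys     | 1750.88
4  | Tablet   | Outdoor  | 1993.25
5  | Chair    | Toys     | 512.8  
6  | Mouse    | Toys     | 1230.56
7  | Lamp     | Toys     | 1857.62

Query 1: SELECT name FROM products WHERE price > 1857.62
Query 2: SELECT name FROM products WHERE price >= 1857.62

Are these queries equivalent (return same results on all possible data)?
No, not equivalent

Query 1 returns: [('Tablet',)]
Query 2 returns: [('Tablet',), ('Lamp',)]

Reason: > vs >= gives different results when price = 1857.62 exists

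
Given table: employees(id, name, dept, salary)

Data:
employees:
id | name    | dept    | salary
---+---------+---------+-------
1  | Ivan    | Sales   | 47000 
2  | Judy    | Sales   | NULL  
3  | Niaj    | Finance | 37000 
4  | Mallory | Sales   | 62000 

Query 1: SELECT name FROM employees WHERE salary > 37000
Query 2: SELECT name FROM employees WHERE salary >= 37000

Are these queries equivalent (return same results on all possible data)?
No, not equivalent

Query 1 returns: [('Ivan',), ('Mallory',)]
Query 2 returns: [('Ivan',), ('Niaj',), ('Mallory',)]

Reason: > vs >= gives different results when salary = 37000 exists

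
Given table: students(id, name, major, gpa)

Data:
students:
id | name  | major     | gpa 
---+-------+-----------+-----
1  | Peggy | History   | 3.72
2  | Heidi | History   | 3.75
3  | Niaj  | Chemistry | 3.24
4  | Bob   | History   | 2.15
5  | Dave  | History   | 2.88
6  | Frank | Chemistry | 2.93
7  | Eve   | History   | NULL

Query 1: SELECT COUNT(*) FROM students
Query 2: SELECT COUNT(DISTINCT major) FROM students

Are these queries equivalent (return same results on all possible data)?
No, not equivalent

Query 1 returns: [(7,)]
Query 2 returns: [(2,)]

Reason: COUNT(*) counts rows, COUNT(DISTINCT major) counts unique majors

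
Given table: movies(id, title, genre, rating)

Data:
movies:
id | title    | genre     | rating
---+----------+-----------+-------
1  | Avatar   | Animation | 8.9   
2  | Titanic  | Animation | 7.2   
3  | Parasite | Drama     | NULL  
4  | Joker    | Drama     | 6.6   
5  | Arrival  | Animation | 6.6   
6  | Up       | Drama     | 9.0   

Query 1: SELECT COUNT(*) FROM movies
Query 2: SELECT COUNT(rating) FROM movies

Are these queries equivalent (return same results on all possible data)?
No, not equivalent

Query 1 returns: [(6,)]
Query 2 returns: [(5,)]

Reason: COUNT(*) includes NULLs, COUNT(column) excludes them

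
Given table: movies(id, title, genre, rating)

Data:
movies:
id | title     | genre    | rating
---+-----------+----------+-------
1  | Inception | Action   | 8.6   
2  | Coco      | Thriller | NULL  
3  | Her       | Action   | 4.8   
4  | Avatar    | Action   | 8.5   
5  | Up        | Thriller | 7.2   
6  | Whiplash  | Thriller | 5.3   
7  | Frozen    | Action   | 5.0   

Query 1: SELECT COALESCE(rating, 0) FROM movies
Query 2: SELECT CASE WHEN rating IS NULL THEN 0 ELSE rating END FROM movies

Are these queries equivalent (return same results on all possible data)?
Yes, equivalent

Both queries return: [(0,), (4.8,), (5.0,), (5.3,), (7.2,), (8.5,), (8.6,)]

Reason: COALESCE vs CASE for NULL handling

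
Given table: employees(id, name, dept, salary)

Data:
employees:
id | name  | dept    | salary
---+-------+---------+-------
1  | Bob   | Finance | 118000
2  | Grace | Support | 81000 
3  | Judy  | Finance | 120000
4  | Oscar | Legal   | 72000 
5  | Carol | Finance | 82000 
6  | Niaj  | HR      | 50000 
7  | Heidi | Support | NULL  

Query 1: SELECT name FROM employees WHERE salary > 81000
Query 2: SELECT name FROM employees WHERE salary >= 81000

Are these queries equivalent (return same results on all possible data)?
No, not equivalent

Query 1 returns: [('Bob',), ('Judy',), ('Carol',)]
Query 2 returns: [('Bob',), ('Grace',), ('Judy',), ('Carol',)]

Reason: > vs >= gives different results when salary = 81000 exists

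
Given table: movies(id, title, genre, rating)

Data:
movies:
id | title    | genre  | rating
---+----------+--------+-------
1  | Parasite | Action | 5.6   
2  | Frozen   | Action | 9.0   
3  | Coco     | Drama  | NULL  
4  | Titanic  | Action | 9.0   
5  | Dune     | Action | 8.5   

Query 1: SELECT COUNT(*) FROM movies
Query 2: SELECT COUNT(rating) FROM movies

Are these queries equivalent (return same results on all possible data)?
No, not equivalent

Query 1 returns: [(5,)]
Query 2 returns: [(4,)]

Reason: COUNT(*) includes NULLs, COUNT(column) excludes them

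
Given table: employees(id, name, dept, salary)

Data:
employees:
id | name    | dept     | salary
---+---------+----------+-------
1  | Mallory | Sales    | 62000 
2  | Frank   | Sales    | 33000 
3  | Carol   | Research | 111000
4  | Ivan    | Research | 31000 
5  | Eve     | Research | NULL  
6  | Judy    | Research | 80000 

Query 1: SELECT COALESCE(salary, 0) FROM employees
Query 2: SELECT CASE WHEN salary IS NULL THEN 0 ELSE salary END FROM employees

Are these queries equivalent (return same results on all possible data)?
Yes, equivalent

Both queries return: [(0,), (31000,), (33000,), (62000,), (80000,), (111000,)]

Reason: COALESCE vs CASE for NULL handling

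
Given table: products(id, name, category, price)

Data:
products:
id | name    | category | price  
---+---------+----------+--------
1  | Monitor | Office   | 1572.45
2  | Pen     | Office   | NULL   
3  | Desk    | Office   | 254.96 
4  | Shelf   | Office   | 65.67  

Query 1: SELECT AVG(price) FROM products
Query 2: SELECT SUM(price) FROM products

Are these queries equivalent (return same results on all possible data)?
No, not equivalent

Query 1 returns: [(631.0266666666668,)]
Query 2 returns: [(1893.0800000000002,)]

Reason: AVG vs SUM give different aggregate values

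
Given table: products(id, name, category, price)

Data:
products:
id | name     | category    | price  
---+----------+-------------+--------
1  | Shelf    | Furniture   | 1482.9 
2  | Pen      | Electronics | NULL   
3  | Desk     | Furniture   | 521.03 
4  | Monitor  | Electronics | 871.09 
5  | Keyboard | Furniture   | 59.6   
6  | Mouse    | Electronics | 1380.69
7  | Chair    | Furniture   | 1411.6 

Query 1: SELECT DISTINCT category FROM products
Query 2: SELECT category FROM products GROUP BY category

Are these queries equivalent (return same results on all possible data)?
Yes, equivalent

Both queries return: [('Electronics',), ('Furniture',)]

Reason: Both get unique categorys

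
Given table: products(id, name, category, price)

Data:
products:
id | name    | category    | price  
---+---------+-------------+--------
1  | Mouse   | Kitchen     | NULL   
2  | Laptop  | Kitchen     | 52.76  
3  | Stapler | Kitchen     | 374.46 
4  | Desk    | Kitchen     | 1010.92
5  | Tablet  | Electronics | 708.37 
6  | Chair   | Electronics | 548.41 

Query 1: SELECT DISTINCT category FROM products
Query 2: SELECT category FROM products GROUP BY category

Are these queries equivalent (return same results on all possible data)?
Yes, equivalent

Both queries return: [('Electronics',), ('Kitchen',)]

Reason: Both get unique categorys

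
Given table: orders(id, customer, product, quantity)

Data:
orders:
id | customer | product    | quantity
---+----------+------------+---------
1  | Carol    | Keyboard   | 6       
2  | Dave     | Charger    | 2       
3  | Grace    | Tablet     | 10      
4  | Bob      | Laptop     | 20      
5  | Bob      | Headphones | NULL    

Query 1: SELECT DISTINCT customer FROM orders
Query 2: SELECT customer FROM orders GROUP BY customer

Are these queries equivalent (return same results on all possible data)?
Yes, equivalent

Both queries return: [('Bob',), ('Carol',), ('Dave',), ('Grace',)]

Reason: Both get unique customers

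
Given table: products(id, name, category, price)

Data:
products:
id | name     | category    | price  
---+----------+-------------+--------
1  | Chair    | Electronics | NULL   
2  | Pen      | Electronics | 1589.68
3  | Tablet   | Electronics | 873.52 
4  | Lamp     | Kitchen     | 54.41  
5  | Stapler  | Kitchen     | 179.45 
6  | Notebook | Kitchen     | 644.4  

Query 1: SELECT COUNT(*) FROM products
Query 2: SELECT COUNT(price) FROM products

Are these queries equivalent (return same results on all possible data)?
No, not equivalent

Query 1 returns: [(6,)]
Query 2 returns: [(5,)]

Reason: COUNT(*) includes NULLs, COUNT(column) excludes them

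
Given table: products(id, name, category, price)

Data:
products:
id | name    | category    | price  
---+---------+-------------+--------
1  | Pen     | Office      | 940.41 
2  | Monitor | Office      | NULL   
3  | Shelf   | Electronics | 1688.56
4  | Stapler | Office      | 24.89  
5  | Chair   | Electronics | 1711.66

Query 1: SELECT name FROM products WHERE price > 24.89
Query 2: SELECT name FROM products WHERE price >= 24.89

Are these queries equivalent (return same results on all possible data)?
No, not equivalent

Query 1 returns: [('Pen',), ('Shelf',), ('Chair',)]
Query 2 returns: [('Pen',), ('Shelf',), ('Stapler',), ('Chair',)]

Reason: > vs >= gives different results when price = 24.89 exists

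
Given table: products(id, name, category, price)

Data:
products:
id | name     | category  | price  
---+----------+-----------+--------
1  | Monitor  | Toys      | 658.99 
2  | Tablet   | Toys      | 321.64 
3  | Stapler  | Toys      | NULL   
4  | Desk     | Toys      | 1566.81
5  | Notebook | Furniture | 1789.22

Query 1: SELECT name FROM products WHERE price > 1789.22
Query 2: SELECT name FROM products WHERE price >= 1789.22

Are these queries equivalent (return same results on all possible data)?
No, not equivalent

Query 1 returns: []
Query 2 returns: [('Notebook',)]

Reason: > vs >= gives different results when price = 1789.22 exists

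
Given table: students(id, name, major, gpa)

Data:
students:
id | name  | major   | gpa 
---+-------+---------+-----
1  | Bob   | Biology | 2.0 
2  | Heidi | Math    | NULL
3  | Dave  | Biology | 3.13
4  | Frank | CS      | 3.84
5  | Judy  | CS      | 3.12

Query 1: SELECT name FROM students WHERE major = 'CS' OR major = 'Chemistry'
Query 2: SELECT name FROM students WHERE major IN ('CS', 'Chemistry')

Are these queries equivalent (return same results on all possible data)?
Yes, equivalent

Both queries return: [('Frank',), ('Judy',)]

Reason: OR vs IN are equivalent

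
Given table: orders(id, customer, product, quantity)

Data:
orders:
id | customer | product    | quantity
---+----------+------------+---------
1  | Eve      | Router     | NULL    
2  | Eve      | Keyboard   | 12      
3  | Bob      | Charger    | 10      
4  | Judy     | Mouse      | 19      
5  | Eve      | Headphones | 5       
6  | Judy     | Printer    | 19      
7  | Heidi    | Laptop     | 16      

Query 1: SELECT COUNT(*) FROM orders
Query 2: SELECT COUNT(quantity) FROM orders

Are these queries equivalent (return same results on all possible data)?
No, not equivalent

Query 1 returns: [(7,)]
Query 2 returns: [(6,)]

Reason: COUNT(*) includes NULLs, COUNT(column) excludes them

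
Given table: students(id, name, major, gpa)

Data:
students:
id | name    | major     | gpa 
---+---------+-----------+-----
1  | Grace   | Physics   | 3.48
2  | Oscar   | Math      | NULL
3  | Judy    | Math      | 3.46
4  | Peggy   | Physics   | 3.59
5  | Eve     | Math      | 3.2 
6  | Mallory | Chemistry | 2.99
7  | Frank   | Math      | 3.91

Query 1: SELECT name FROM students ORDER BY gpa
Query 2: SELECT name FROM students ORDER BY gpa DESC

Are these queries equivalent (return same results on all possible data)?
No, not equivalent

Query 1 returns: [('Oscar',), ('Mallory',), ('Eve',), ('Judy',), ('Grace',), ('Peggy',), ('Frank',)]
Query 2 returns: [('Frank',), ('Peggy',), ('Grace',), ('Judy',), ('Eve',), ('Mallory',), ('Oscar',)]

Reason: ASC vs DESC gives opposite ordering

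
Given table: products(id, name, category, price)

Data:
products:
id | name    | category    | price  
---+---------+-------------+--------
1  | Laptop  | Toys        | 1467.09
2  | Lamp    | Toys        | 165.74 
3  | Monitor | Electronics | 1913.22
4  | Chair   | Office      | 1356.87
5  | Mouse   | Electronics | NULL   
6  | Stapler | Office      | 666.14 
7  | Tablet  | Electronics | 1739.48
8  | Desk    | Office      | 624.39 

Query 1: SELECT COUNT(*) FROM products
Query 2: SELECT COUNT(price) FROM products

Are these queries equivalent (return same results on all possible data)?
No, not equivalent

Query 1 returns: [(8,)]
Query 2 returns: [(7,)]

Reason: COUNT(*) includes NULLs, COUNT(column) excludes them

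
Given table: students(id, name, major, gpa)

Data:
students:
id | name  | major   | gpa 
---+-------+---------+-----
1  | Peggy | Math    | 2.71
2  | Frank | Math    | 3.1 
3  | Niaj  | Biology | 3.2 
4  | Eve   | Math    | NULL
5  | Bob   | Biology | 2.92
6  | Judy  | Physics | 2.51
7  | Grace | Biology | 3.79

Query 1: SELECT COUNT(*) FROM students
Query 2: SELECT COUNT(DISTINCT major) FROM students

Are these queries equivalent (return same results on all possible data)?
No, not equivalent

Query 1 returns: [(7,)]
Query 2 returns: [(3,)]

Reason: COUNT(*) counts rows, COUNT(DISTINCT major) counts unique majors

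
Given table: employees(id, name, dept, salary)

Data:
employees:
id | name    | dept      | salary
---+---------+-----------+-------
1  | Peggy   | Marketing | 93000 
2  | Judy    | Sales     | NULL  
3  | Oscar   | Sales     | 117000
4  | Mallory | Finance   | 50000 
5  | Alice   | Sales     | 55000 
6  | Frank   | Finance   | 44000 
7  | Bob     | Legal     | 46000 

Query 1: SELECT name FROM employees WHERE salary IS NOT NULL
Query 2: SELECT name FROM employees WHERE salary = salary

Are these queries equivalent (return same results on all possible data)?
Yes, equivalent

Both queries return: [('Alice',), ('Bob',), ('Frank',), ('Mallory',), ('Oscar',), ('Peggy',)]

Reason: IS NOT NULL vs self-equality (both exclude NULLs)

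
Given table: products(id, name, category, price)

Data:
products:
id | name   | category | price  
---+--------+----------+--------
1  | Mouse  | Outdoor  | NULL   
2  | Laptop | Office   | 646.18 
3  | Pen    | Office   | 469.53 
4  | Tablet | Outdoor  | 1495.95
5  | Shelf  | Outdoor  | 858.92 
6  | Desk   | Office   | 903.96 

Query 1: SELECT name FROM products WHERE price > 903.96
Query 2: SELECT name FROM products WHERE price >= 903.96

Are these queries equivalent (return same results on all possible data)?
No, not equivalent

Query 1 returns: [('Tablet',)]
Query 2 returns: [('Tablet',), ('Desk',)]

Reason: > vs >= gives different results when price = 903.96 exists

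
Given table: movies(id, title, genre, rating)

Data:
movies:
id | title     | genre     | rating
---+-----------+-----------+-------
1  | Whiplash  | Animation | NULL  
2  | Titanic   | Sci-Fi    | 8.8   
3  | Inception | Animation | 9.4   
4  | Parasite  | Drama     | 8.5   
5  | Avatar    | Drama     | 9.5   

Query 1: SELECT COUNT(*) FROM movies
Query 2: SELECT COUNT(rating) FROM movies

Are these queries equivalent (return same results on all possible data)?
No, not equivalent

Query 1 returns: [(5,)]
Query 2 returns: [(4,)]

Reason: COUNT(*) includes NULLs, COUNT(column) excludes them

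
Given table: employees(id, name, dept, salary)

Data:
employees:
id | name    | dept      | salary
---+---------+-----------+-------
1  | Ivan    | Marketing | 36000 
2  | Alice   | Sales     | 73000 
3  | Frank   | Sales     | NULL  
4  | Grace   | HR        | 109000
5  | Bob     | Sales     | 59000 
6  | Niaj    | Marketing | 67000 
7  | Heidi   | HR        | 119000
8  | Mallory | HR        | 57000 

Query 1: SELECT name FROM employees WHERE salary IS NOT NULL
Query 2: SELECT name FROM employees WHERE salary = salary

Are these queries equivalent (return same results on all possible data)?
Yes, equivalent

Both queries return: [('Alice',), ('Bob',), ('Grace',), ('Heidi',), ('Ivan',), ('Mallory',), ('Niaj',)]

Reason: IS NOT NULL vs self-equality (both exclude NULLs)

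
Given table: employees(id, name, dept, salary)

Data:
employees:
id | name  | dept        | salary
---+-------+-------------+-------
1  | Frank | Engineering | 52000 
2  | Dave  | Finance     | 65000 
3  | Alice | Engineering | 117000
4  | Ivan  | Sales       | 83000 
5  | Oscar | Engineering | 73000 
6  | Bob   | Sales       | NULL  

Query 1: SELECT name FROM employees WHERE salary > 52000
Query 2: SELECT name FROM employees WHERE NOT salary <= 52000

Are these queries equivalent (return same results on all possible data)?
Yes, equivalent

Both queries return: [('Alice',), ('Dave',), ('Ivan',), ('Oscar',)]

Reason: Both filter salary > 52000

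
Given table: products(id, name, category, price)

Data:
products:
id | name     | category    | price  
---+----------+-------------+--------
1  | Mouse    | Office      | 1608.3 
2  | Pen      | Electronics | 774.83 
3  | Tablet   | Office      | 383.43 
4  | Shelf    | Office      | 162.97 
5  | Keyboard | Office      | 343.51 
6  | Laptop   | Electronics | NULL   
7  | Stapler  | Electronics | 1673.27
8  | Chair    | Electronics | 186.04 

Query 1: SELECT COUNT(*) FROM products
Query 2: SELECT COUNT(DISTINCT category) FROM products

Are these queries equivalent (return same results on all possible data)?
No, not equivalent

Query 1 returns: [(8,)]
Query 2 returns: [(2,)]

Reason: COUNT(*) counts rows, COUNT(DISTINCT category) counts unique categorys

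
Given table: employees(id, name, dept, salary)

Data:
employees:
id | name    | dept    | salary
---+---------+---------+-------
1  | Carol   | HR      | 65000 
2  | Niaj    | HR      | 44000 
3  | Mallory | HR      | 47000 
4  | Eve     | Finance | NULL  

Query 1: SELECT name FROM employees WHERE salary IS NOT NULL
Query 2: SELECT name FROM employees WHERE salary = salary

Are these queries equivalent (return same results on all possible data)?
Yes, equivalent

Both queries return: [('Carol',), ('Mallory',), ('Niaj',)]

Reason: IS NOT NULL vs self-equality (both exclude NULLs)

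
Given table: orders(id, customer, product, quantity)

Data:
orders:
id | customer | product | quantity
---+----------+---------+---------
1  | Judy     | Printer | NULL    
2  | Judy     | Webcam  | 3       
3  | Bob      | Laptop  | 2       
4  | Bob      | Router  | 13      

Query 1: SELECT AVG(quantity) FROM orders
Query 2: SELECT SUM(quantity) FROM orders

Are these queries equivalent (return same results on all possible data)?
No, not equivalent

Query 1 returns: [(6.0,)]
Query 2 returns: [(18,)]

Reason: AVG vs SUM give different aggregate values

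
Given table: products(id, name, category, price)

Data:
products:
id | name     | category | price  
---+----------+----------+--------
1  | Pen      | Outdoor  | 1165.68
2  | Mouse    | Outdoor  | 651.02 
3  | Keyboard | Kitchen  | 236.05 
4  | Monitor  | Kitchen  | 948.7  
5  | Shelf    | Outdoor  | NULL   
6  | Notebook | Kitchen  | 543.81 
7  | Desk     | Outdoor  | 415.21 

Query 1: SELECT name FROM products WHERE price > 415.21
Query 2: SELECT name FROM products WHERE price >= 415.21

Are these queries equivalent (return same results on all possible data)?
No, not equivalent

Query 1 returns: [('Pen',), ('Mouse',), ('Monitor',), ('Notebook',)]
Query 2 returns: [('Pen',), ('Mouse',), ('Monitor',), ('Notebook',), ('Desk',)]

Reason: > vs >= gives different results when price = 415.21 exists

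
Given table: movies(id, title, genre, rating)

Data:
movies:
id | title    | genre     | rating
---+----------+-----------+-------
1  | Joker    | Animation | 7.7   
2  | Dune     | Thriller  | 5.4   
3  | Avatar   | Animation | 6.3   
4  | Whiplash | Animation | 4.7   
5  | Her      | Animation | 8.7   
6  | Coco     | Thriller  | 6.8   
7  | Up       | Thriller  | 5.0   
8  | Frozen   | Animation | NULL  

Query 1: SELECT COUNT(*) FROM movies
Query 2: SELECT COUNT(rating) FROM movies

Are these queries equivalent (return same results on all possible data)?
No, not equivalent

Query 1 returns: [(8,)]
Query 2 returns: [(7,)]

Reason: COUNT(*) includes NULLs, COUNT(column) excludes them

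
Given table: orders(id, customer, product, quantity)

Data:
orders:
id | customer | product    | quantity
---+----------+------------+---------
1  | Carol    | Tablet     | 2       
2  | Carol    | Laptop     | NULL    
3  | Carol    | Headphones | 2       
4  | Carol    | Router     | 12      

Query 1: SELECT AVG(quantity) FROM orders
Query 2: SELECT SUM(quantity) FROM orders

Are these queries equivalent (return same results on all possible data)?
No, not equivalent

Query 1 returns: [(5.333333333333333,)]
Query 2 returns: [(16,)]

Reason: AVG vs SUM give different aggregate values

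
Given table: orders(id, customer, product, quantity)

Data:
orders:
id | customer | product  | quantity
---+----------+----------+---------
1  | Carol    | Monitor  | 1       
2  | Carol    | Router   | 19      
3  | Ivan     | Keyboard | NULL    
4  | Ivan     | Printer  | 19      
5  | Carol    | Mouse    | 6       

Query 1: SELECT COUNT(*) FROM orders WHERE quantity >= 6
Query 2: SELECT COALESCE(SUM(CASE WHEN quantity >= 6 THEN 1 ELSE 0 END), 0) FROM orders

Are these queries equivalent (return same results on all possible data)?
Yes, equivalent

Both queries return: [(3,)]

Reason: COUNT with WHERE vs conditional SUM (COALESCE handles empty-table NULL)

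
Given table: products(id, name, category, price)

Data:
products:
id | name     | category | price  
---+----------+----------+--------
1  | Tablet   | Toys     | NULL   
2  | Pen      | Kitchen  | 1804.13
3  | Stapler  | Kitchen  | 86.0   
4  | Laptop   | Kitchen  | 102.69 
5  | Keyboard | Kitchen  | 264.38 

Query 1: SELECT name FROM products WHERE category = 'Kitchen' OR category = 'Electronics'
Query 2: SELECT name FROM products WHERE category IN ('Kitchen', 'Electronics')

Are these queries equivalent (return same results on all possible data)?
Yes, equivalent

Both queries return: [('Keyboard',), ('Laptop',), ('Pen',), ('Stapler',)]

Reason: OR vs IN are equivalent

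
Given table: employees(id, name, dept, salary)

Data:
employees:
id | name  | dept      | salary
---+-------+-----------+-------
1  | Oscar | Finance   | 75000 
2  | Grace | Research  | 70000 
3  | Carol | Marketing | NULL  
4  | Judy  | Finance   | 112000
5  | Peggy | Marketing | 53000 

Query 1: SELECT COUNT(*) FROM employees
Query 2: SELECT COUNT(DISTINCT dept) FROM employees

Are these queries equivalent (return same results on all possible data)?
No, not equivalent

Query 1 returns: [(5,)]
Query 2 returns: [(3,)]

Reason: COUNT(*) counts rows, COUNT(DISTINCT dept) counts unique depts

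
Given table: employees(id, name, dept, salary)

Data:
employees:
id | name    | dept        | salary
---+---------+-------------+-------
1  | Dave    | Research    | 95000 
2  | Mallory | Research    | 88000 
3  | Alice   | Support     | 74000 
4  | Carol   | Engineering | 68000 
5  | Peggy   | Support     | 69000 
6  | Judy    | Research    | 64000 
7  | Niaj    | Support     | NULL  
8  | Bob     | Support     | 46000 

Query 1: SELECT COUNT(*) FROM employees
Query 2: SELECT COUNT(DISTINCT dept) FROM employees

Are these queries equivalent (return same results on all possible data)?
No, not equivalent

Query 1 returns: [(8,)]
Query 2 returns: [(3,)]

Reason: COUNT(*) counts rows, COUNT(DISTINCT dept) counts unique depts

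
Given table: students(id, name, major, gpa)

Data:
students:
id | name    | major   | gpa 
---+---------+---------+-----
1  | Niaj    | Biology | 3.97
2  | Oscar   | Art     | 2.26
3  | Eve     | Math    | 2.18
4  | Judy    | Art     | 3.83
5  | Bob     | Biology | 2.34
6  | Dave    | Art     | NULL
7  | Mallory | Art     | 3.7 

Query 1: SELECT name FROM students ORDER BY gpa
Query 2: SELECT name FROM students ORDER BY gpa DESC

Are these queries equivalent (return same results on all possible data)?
No, not equivalent

Query 1 returns: [('Dave',), ('Eve',), ('Oscar',), ('Bob',), ('Mallory',), ('Judy',), ('Niaj',)]
Query 2 returns: [('Niaj',), ('Judy',), ('Mallory',), ('Bob',), ('Oscar',), ('Eve',), ('Dave',)]

Reason: ASC vs DESC gives opposite ordering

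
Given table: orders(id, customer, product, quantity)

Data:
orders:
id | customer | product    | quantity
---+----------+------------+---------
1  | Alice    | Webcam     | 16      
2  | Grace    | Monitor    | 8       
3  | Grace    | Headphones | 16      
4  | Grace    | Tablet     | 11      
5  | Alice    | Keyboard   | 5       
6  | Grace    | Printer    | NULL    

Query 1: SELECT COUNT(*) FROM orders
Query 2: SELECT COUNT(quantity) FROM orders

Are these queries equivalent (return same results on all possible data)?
No, not equivalent

Query 1 returns: [(6,)]
Query 2 returns: [(5,)]

Reason: COUNT(*) includes NULLs, COUNT(column) excludes them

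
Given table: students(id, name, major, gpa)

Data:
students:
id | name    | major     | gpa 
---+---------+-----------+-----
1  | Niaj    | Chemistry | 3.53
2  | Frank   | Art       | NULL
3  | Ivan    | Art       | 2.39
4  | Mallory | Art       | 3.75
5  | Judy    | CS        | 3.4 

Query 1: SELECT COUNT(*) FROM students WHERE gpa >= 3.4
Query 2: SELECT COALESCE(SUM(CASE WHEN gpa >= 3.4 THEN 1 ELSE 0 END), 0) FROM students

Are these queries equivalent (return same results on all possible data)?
Yes, equivalent

Both queries return: [(3,)]

Reason: COUNT with WHERE vs conditional SUM (COALESCE handles empty-table NULL)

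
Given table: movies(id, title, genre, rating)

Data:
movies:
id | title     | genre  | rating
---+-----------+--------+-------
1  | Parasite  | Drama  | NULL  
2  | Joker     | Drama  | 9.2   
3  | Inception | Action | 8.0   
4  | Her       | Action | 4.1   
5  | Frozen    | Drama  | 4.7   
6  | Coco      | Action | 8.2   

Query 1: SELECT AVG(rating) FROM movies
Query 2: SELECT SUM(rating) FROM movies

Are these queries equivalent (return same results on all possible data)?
No, not equivalent

Query 1 returns: [(6.839999999999999,)]
Query 2 returns: [(34.199999999999996,)]

Reason: AVG vs SUM give different aggregate values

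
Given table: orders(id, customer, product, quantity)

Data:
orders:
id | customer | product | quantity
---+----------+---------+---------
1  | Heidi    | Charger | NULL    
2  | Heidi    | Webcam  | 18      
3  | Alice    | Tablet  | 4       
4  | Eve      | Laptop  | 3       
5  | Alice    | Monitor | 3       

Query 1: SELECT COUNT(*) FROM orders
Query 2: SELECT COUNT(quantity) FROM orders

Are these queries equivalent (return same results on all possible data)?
No, not equivalent

Query 1 returns: [(5,)]
Query 2 returns: [(4,)]

Reason: COUNT(*) includes NULLs, COUNT(column) excludes them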